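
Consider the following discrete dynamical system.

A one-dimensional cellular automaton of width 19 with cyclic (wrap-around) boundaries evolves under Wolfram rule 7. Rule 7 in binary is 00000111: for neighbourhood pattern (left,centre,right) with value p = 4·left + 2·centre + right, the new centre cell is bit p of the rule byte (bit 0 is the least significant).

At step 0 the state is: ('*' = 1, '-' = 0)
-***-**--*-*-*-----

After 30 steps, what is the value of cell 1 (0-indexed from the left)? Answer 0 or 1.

t=0: -***-**--*-*-*-----
t=1: *-------**-*-*-****
t=2: --******---*-*-----
t=3: **-------***-*-****
t=4: ---******----*-----
t=5: ***-------****-****
t=6: ----******---------
t=7: ****-------********
t=8: -----******--------
t=9: *****-------*******
t=10: ------******-------
t=11: ******-------******
t=12: -------******------
t=13: *******-------*****
t=14: --------******-----
t=15: ********-------****
t=16: ---------******----
t=17: *********-------***
t=18: ----------******---
t=19: **********-------**
t=20: -----------******--
t=21: ***********-------*
t=22: ------------******-
t=23: ************-------
t=24: -------------******
t=25: -************------
t=26: *-------------*****
t=27: --************-----
t=28: **-------------****
t=29: ---************----
t=30: ***-------------***

1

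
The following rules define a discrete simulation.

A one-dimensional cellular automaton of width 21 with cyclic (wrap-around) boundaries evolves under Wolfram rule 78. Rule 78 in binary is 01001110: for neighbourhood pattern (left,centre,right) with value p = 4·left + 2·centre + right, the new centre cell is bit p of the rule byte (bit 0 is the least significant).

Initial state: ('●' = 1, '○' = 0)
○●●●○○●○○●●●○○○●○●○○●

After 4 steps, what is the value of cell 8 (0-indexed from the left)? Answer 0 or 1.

k=0  ○●●●○○●○○●●●○○○●○●○○●
k=1  ○●○●○●●○●●○●○○●●○●○●●
k=2  ○●○●○●●○●●○●○●●●○●○●●
k=3  ○●○●○●●○●●○●○●○●○●○●●
k=4  ○●○●○●●○●●○●○●○●○●○●●

1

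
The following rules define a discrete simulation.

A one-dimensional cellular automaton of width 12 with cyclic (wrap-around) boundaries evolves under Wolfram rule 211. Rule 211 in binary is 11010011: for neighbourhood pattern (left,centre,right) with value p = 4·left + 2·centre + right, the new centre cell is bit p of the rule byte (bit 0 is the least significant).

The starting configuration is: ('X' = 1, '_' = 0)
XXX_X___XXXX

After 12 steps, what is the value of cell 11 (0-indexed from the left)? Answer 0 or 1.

[0] XXX_X___XXXX
[1] XXX__XXX_XXX
[2] XXXXX_XX__XX
[3] XXXXX__XXX_X
[4] XXXXXXX_XX__
[5] _XXXXXX__XXX
[6] __XXXXXXX_XX
[7] XX_XXXXXX__X
[8] XX__XXXXXXX_
[9] _XXX_XXXXXX_
[10] X_XX__XXXXXX
[11] X__XXX_XXXXX
[12] XXX_XX__XXXX

1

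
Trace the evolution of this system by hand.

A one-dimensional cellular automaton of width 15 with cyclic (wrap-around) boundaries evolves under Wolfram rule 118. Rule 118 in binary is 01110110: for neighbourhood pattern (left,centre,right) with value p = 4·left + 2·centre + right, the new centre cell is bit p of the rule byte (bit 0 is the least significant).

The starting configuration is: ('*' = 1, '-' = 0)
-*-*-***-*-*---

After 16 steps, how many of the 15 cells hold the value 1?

step 0: -*-*-***-*-*---
step 1: *****--******--
step 2: ----***-----***
step 3: *--*--**---*--*
step 4: ******-**-****-
step 5: -----**-**---**
step 6: *---*-**-**-*-*
step 7: **-***-**-****-
step 8: -**--**-**---**
step 9: *-***-**-**-*-*
step 10: **--**-**-****-
step 11: -***-**-**---**
step 12: *--**-**-**-*-*
step 13: ***-**-**-****-
step 14: --**-**-**---**
step 15: **-**-**-**-*-*
step 16: -**-**-**-****-

10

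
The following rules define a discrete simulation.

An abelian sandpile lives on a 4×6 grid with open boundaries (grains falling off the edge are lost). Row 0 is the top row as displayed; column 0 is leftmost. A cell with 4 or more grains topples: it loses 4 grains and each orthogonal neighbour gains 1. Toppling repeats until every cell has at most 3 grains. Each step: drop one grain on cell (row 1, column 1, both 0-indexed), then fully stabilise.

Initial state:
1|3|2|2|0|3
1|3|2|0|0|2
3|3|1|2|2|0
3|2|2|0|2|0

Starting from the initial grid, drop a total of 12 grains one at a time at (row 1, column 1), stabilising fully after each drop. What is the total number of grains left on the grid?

0) 1|3|2|2|0|3
1|3|2|0|0|2
3|3|1|2|2|0
3|2|2|0|2|0
1) 2|0|3|2|0|3
3|2|3|0|0|2
1|2|2|2|2|0
1|0|3|0|2|0
2) 2|0|3|2|0|3
3|3|3|0|0|2
1|2|2|2|2|0
1|0|3|0|2|0
3) 3|2|0|3|0|3
0|2|1|1|0|2
2|3|3|2|2|0
1|0|3|0|2|0
4) 3|2|0|3|0|3
0|3|1|1|0|2
2|3|3|2|2|0
1|0|3|0|2|0
5) 3|3|0|3|0|3
1|1|3|1|0|2
3|1|1|3|2|0
1|2|0|1|2|0
6) 3|3|0|3|0|3
1|2|3|1|0|2
3|1|1|3|2|0
1|2|0|1|2|0
7) 3|3|0|3|0|3
1|3|3|1|0|2
3|1|1|3|2|0
1|2|0|1|2|0
8) 0|1|2|3|0|3
3|2|0|2|0|2
3|2|2|3|2|0
1|2|0|1|2|0
9) 0|1|2|3|0|3
3|3|0|2|0|2
3|2|2|3|2|0
1|2|0|1|2|0
10) 1|2|2|3|0|3
1|2|1|2|0|2
1|0|3|3|2|0
2|3|0|1|2|0
11) 1|2|2|3|0|3
1|3|1|2|0|2
1|0|3|3|2|0
2|3|0|1|2|0
12) 1|3|2|3|0|3
2|0|2|2|0|2
1|1|3|3|2|0
2|3|0|1|2|0

38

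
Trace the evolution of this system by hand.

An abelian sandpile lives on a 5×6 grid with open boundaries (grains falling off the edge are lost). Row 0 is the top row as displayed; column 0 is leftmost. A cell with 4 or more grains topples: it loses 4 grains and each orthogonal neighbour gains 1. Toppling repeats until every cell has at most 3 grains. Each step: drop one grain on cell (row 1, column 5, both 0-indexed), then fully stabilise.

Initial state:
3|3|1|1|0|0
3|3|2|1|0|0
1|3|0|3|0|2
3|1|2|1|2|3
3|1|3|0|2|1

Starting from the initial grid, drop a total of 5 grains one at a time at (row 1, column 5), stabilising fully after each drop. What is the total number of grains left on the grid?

52

step 0: 3|3|1|1|0|0
3|3|2|1|0|0
1|3|0|3|0|2
3|1|2|1|2|3
3|1|3|0|2|1
step 1: 3|3|1|1|0|0
3|3|2|1|0|1
1|3|0|3|0|2
3|1|2|1|2|3
3|1|3|0|2|1
step 2: 3|3|1|1|0|0
3|3|2|1|0|2
1|3|0|3|0|2
3|1|2|1|2|3
3|1|3|0|2|1
step 3: 3|3|1|1|0|0
3|3|2|1|0|3
1|3|0|3|0|2
3|1|2|1|2|3
3|1|3|0|2|1
step 4: 3|3|1|1|0|1
3|3|2|1|1|0
1|3|0|3|0|3
3|1|2|1|2|3
3|1|3|0|2|1
step 5: 3|3|1|1|0|1
3|3|2|1|1|1
1|3|0|3|0|3
3|1|2|1|2|3
3|1|3|0|2|1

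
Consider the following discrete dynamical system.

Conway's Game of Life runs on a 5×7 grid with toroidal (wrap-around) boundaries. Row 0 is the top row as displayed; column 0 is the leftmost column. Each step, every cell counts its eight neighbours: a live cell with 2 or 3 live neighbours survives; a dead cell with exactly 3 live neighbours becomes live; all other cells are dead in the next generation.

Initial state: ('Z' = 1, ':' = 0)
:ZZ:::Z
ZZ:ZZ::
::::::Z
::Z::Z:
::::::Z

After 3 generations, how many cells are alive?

2

k=0  :ZZ:::Z
ZZ:ZZ::
::::::Z
::Z::Z:
::::::Z
k=1  :ZZZ:ZZ
:Z:Z:ZZ
ZZZZZZZ
:::::ZZ
ZZZ::ZZ
k=2  :::Z:::
:::::::
:Z:Z:::
:::::::
:::Z:::
k=3  :::::::
::Z::::
:::::::
::Z::::
:::::::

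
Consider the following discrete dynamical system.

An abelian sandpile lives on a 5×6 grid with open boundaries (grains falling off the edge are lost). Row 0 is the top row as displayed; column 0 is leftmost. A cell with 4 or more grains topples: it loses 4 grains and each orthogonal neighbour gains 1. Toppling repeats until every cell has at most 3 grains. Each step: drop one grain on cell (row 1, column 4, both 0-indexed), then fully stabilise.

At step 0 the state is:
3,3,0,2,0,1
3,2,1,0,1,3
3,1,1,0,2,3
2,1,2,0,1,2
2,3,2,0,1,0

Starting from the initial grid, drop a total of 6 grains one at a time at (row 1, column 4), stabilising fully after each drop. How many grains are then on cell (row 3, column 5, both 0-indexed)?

gen 0: 3,3,0,2,0,1
3,2,1,0,1,3
3,1,1,0,2,3
2,1,2,0,1,2
2,3,2,0,1,0
gen 1: 3,3,0,2,0,1
3,2,1,0,2,3
3,1,1,0,2,3
2,1,2,0,1,2
2,3,2,0,1,0
gen 2: 3,3,0,2,0,1
3,2,1,0,3,3
3,1,1,0,2,3
2,1,2,0,1,2
2,3,2,0,1,0
gen 3: 3,3,0,2,1,2
3,2,1,1,2,1
3,1,1,1,0,1
2,1,2,0,2,3
2,3,2,0,1,0
gen 4: 3,3,0,2,1,2
3,2,1,1,3,1
3,1,1,1,0,1
2,1,2,0,2,3
2,3,2,0,1,0
gen 5: 3,3,0,2,2,2
3,2,1,2,0,2
3,1,1,1,1,1
2,1,2,0,2,3
2,3,2,0,1,0
gen 6: 3,3,0,2,2,2
3,2,1,2,1,2
3,1,1,1,1,1
2,1,2,0,2,3
2,3,2,0,1,0

3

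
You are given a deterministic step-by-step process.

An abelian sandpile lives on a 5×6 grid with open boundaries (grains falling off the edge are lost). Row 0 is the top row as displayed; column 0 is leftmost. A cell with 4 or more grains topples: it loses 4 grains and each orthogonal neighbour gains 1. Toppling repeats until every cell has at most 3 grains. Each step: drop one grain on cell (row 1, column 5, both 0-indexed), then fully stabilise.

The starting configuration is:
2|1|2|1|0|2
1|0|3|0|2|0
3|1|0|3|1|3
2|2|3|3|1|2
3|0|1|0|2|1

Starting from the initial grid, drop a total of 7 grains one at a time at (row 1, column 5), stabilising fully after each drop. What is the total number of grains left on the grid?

[0] 2|1|2|1|0|2
1|0|3|0|2|0
3|1|0|3|1|3
2|2|3|3|1|2
3|0|1|0|2|1
[1] 2|1|2|1|0|2
1|0|3|0|2|1
3|1|0|3|1|3
2|2|3|3|1|2
3|0|1|0|2|1
[2] 2|1|2|1|0|2
1|0|3|0|2|2
3|1|0|3|1|3
2|2|3|3|1|2
3|0|1|0|2|1
[3] 2|1|2|1|0|2
1|0|3|0|2|3
3|1|0|3|1|3
2|2|3|3|1|2
3|0|1|0|2|1
[4] 2|1|2|1|0|3
1|0|3|0|3|1
3|1|0|3|2|0
2|2|3|3|1|3
3|0|1|0|2|1
[5] 2|1|2|1|0|3
1|0|3|0|3|2
3|1|0|3|2|0
2|2|3|3|1|3
3|0|1|0|2|1
[6] 2|1|2|1|0|3
1|0|3|0|3|3
3|1|0|3|2|0
2|2|3|3|1|3
3|0|1|0|2|1
[7] 2|1|2|1|2|0
1|0|3|1|0|2
3|1|0|3|3|1
2|2|3|3|1|3
3|0|1|0|2|1

47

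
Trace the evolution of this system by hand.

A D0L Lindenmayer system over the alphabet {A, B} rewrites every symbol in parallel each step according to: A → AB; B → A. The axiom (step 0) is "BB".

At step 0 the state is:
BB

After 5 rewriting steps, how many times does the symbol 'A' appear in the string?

0) BB
1) AA
2) ABAB
3) ABAABA
4) ABAABABAAB
5) ABAABABAABAABABA

10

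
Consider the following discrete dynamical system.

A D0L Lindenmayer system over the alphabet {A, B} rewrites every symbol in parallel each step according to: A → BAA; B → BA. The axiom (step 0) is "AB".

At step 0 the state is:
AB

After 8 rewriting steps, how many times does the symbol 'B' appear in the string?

step 0: AB
step 1: BAABA
step 2: BABAABAABABAA
step 3: BABAABABAABAABABAABAABABAABABAABAA
step 4: BABAABABAABAABABAABABAABAABABAABAABABAABABAABAABABAABAABABAABABAABAABABAABABAABAABABAABAA
step 5: BABAABABAABAABABAABABAABAABABAABAABABAABABAABAABABAABABAAB…BAABABAABABAABAABABAABABAABAABABAABAABABAABABAABAABABAABAA  (len 233)
step 6: BABAABABAABAABABAABABAABAABABAABAABABAABABAABAABABAABABAAB…BAABABAABABAABAABABAABABAABAABABAABAABABAABABAABAABABAABAA  (len 610)
step 7: BABAABABAABAABABAABABAABAABABAABAABABAABABAABAABABAABABAAB…BAABABAABABAABAABABAABABAABAABABAABAABABAABABAABAABABAABAA  (len 1597)
step 8: BABAABABAABAABABAABABAABAABABAABAABABAABABAABAABABAABABAAB…BAABABAABABAABAABABAABABAABAABABAABAABABAABABAABAABABAABAA  (len 4181)

1597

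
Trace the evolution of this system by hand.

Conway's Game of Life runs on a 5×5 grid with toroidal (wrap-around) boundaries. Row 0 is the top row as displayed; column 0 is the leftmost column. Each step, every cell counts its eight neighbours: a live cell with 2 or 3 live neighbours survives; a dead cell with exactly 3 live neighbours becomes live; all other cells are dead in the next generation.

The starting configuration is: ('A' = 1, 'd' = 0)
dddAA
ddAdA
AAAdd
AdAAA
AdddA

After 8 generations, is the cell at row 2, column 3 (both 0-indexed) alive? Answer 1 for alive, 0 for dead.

0

0) dddAA
ddAdA
AAAdd
AdAAA
AdddA
1) ddddd
ddAdA
ddddd
ddAdd
dAAdd
2) dAAAd
ddddd
dddAd
dAAdd
dAAdd
3) dAdAd
dddAd
ddAdd
dAdAd
Adddd
4) ddAdA
dddAd
ddAAd
dAAdd
AAddA
5) dAAdA
ddddA
dAdAd
ddddA
ddddA
6) ddddA
dAddA
AddAA
AddAA
ddddA
7) dddAA
ddddd
dAAdd
ddddd
ddddd
8) ddddd
ddAAd
ddddd
ddddd
ddddd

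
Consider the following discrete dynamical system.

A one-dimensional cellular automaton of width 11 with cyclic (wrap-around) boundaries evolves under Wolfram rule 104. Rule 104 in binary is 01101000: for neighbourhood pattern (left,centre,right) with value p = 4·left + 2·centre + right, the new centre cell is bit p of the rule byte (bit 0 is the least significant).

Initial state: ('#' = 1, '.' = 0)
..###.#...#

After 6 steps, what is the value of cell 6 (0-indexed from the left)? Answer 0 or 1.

gen 0: ..###.#...#
gen 1: ..#.##.....
gen 2: ...###.....
gen 3: ...#.#.....
gen 4: ....#......
gen 5: ...........
gen 6: ...........

0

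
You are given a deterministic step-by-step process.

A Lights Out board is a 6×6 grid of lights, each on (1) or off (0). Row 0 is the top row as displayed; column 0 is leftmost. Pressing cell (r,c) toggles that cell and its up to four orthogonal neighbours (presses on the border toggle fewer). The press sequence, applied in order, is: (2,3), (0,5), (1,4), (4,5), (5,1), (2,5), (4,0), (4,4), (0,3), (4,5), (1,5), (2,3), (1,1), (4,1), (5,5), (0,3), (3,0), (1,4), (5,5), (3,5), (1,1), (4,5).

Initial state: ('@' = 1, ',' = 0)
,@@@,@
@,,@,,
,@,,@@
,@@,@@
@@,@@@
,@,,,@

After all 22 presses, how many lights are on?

19

t=0: ,@@@,@
@,,@,,
,@,,@@
,@@,@@
@@,@@@
,@,,,@
t=1: ,@@@,@
@,,,,,
,@@@,@
,@@@@@
@@,@@@
,@,,,@
t=2: ,@@@@,
@,,,,@
,@@@,@
,@@@@@
@@,@@@
,@,,,@
t=3: ,@@@,,
@,,@@,
,@@@@@
,@@@@@
@@,@@@
,@,,,@
t=4: ,@@@,,
@,,@@,
,@@@@@
,@@@@,
@@,@,,
,@,,,,
t=5: ,@@@,,
@,,@@,
,@@@@@
,@@@@,
@,,@,,
@,@,,,
t=6: ,@@@,,
@,,@@@
,@@@,,
,@@@@@
@,,@,,
@,@,,,
t=7: ,@@@,,
@,,@@@
,@@@,,
@@@@@@
,@,@,,
,,@,,,
t=8: ,@@@,,
@,,@@@
,@@@,,
@@@@,@
,@,,@@
,,@,@,
t=9: ,@,,@,
@,,,@@
,@@@,,
@@@@,@
,@,,@@
,,@,@,
t=10: ,@,,@,
@,,,@@
,@@@,,
@@@@,,
,@,,,,
,,@,@@
t=11: ,@,,@@
@,,,,,
,@@@,@
@@@@,,
,@,,,,
,,@,@@
t=12: ,@,,@@
@,,@,,
,@,,@@
@@@,,,
,@,,,,
,,@,@@
t=13: ,,,,@@
,@@@,,
,,,,@@
@@@,,,
,@,,,,
,,@,@@
t=14: ,,,,@@
,@@@,,
,,,,@@
@,@,,,
@,@,,,
,@@,@@
t=15: ,,,,@@
,@@@,,
,,,,@@
@,@,,,
@,@,,@
,@@,,,
t=16: ,,@@,@
,@@,,,
,,,,@@
@,@,,,
@,@,,@
,@@,,,
t=17: ,,@@,@
,@@,,,
@,,,@@
,@@,,,
,,@,,@
,@@,,,
t=18: ,,@@@@
,@@@@@
@,,,,@
,@@,,,
,,@,,@
,@@,,,
t=19: ,,@@@@
,@@@@@
@,,,,@
,@@,,,
,,@,,,
,@@,@@
t=20: ,,@@@@
,@@@@@
@,,,,,
,@@,@@
,,@,,@
,@@,@@
t=21: ,@@@@@
@,,@@@
@@,,,,
,@@,@@
,,@,,@
,@@,@@
t=22: ,@@@@@
@,,@@@
@@,,,,
,@@,@,
,,@,@,
,@@,@,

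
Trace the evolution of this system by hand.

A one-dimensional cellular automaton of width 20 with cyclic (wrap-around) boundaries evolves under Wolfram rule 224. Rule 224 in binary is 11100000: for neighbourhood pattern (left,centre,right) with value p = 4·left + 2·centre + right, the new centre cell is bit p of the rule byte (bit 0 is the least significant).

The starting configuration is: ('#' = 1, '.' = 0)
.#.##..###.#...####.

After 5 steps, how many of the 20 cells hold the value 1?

[0] .#.##..###.#...####.
[1] ..#.#...###.....###.
[2] ...#.....##......##.
[3] ..........#.......#.
[4] ....................
[5] ....................

0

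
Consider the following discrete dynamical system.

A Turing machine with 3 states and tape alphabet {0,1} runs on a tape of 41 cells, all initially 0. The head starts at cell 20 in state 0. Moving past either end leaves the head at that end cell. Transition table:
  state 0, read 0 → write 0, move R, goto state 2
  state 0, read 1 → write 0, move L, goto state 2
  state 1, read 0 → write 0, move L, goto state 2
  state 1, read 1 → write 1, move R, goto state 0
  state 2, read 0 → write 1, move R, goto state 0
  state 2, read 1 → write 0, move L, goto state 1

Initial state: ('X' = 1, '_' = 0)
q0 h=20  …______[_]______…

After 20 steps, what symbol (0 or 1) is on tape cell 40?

0) q0 h=20  …______[_]______…
1) q2 h=21  …______[_]______…
2) q0 h=22  …_____X[_]______…
3) q2 h=23  …____X_[_]______…
4) q0 h=24  …___X_X[_]______…
5) q2 h=25  …__X_X_[_]______…
6) q0 h=26  …_X_X_X[_]______…
7) q2 h=27  …X_X_X_[_]______…
8) q0 h=28  …_X_X_X[_]______…
9) q2 h=29  …X_X_X_[_]______…
10) q0 h=30  …_X_X_X[_]______…
11) q2 h=31  …X_X_X_[_]______…
12) q0 h=32  …_X_X_X[_]______…
13) q2 h=33  …X_X_X_[_]______…
14) q0 h=34  …_X_X_X[_]______|
15) q2 h=35  …X_X_X_[_]_____|
16) q0 h=36  …_X_X_X[_]____|
17) q2 h=37  …X_X_X_[_]___|
18) q0 h=38  …_X_X_X[_]__|
19) q2 h=39  …X_X_X_[_]_|
20) q0 h=40  …_X_X_X[_]|

0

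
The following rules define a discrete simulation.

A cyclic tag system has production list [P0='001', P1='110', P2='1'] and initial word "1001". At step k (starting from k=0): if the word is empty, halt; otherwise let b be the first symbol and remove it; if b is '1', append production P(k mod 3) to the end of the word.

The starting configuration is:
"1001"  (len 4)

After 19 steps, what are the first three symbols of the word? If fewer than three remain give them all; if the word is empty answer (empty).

001

t=0: "1001"  (len 4)
t=1: "001001"  (len 6)
t=2: "01001"  (len 5)
t=3: "1001"  (len 4)
t=4: "001001"  (len 6)
t=5: "01001"  (len 5)
t=6: "1001"  (len 4)
t=7: "001001"  (len 6)
t=8: "01001"  (len 5)
t=9: "1001"  (len 4)
t=10: "001001"  (len 6)
t=11: "01001"  (len 5)
t=12: "1001"  (len 4)
t=13: "001001"  (len 6)
t=14: "01001"  (len 5)
t=15: "1001"  (len 4)
t=16: "001001"  (len 6)
t=17: "01001"  (len 5)
t=18: "1001"  (len 4)
t=19: "001001"  (len 6)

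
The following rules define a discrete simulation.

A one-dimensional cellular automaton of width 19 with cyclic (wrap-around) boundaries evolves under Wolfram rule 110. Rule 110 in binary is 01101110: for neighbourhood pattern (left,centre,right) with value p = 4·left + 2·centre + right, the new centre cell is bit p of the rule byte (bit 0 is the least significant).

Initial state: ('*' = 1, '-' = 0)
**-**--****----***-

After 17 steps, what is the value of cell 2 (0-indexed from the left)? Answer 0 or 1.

1

step 0: **-**--****----***-
step 1: *****-**--*---**-**
step 2: ----****-**--*****-
step 3: ---**--****-**---*-
step 4: --***-**--****--**-
step 5: -**-****-**--*-***-
step 6: *****--****-****-*-
step 7: *---*-**--***--****
step 8: *--*****-**-*-**---
step 9: *-**---*********--*
step 10: ****--**-------*-**
step 11: ---*-***------****-
step 12: --****-*-----**--*-
step 13: -**--***----***-**-
step 14: ***-**-*---**-****-
step 15: *-******--*****--**
step 16: ***----*-**---*-**-
step 17: *-*---*****--******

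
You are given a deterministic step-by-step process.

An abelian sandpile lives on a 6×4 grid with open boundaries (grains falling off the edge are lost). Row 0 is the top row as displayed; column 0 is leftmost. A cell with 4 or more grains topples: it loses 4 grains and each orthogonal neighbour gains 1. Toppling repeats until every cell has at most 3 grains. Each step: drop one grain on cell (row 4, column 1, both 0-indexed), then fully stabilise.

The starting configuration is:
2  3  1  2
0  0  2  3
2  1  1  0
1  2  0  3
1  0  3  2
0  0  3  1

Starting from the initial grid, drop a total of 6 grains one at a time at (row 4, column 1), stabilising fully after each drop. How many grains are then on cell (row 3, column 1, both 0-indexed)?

t=0: 2  3  1  2
0  0  2  3
2  1  1  0
1  2  0  3
1  0  3  2
0  0  3  1
t=1: 2  3  1  2
0  0  2  3
2  1  1  0
1  2  0  3
1  1  3  2
0  0  3  1
t=2: 2  3  1  2
0  0  2  3
2  1  1  0
1  2  0  3
1  2  3  2
0  0  3  1
t=3: 2  3  1  2
0  0  2  3
2  1  1  0
1  2  0  3
1  3  3  2
0  0  3  1
t=4: 2  3  1  2
0  0  2  3
2  1  1  0
1  3  1  3
2  1  1  3
0  2  0  2
t=5: 2  3  1  2
0  0  2  3
2  1  1  0
1  3  1  3
2  2  1  3
0  2  0  2
t=6: 2  3  1  2
0  0  2  3
2  1  1  0
1  3  1  3
2  3  1  3
0  2  0  2

3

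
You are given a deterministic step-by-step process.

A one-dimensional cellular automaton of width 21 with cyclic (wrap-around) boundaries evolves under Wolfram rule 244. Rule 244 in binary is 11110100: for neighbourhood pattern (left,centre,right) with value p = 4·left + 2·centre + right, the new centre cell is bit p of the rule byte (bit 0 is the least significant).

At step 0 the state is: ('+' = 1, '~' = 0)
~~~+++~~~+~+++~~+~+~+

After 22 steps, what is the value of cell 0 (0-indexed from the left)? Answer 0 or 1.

k=0  ~~~+++~~~+~+++~~+~+~+
k=1  +~~~+++~~++~+++~+++++
k=2  ++~~~+++~~++~+++~++++
k=3  +++~~~+++~~++~+++~+++
k=4  ++++~~~+++~~++~+++~++
k=5  +++++~~~+++~~++~+++~+
k=6  ++++++~~~+++~~++~+++~
k=7  ~++++++~~~+++~~++~+++
k=8  +~++++++~~~+++~~++~++
k=9  ++~++++++~~~+++~~++~+
k=10  +++~++++++~~~+++~~++~
k=11  ~+++~++++++~~~+++~~++
k=12  +~+++~++++++~~~+++~~+
k=13  ++~+++~++++++~~~+++~~
k=14  ~++~+++~++++++~~~+++~
k=15  ~~++~+++~++++++~~~+++
k=16  +~~++~+++~++++++~~~++
k=17  ++~~++~+++~++++++~~~+
k=18  +++~~++~+++~++++++~~~
k=19  ~+++~~++~+++~++++++~~
k=20  ~~+++~~++~+++~++++++~
k=21  ~~~+++~~++~+++~++++++
k=22  +~~~+++~~++~+++~+++++

1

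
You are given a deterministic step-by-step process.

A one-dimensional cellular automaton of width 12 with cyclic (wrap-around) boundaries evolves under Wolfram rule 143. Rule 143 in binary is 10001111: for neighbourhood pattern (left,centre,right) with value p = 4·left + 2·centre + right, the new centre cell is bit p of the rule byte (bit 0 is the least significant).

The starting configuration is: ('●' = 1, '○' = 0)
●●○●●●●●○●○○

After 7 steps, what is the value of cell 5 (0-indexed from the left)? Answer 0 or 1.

0

gen 0: ●●○●●●●●○●○○
gen 1: ●○○●●●●○○●○●
gen 2: ○○●●●●○○●●○●
gen 3: ○●●●●○○●●○○●
gen 4: ○●●●○○●●○○●●
gen 5: ○●●○○●●○○●●○
gen 6: ●●○○●●○○●●○○
gen 7: ●○○●●○○●●○○●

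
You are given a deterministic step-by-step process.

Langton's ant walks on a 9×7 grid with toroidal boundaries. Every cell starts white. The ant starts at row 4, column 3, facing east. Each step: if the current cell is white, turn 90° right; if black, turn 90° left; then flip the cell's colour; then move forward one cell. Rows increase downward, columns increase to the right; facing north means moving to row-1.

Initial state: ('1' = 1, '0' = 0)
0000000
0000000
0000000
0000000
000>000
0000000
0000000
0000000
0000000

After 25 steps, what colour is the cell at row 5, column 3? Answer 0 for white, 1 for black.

[0] 0000000
0000000
0000000
0000000
000>000
0000000
0000000
0000000
0000000
[1] 0000000
0000000
0000000
0000000
0001000
000v000
0000000
0000000
0000000
[2] 0000000
0000000
0000000
0000000
0001000
00<1000
0000000
0000000
0000000
[3] 0000000
0000000
0000000
0000000
00^1000
0011000
0000000
0000000
0000000
[4] 0000000
0000000
0000000
0000000
001>000
0011000
0000000
0000000
0000000
[5] 0000000
0000000
0000000
000^000
0010000
0011000
0000000
0000000
0000000
[6] 0000000
0000000
0000000
0001>00
0010000
0011000
0000000
0000000
0000000
[7] 0000000
0000000
0000000
0001100
0010v00
0011000
0000000
0000000
0000000
[8] 0000000
0000000
0000000
0001100
001<100
0011000
0000000
0000000
0000000
[9] 0000000
0000000
0000000
000^100
0011100
0011000
0000000
0000000
0000000
[10] 0000000
0000000
0000000
00<0100
0011100
0011000
0000000
0000000
0000000
[11] 0000000
0000000
00^0000
0010100
0011100
0011000
0000000
0000000
0000000
[12] 0000000
0000000
001>000
0010100
0011100
0011000
0000000
0000000
0000000
[13] 0000000
0000000
0011000
001v100
0011100
0011000
0000000
0000000
0000000
[14] 0000000
0000000
0011000
00<1100
0011100
0011000
0000000
0000000
0000000
[15] 0000000
0000000
0011000
0001100
00v1100
0011000
0000000
0000000
0000000
[16] 0000000
0000000
0011000
0001100
000>100
0011000
0000000
0000000
0000000
[17] 0000000
0000000
0011000
000^100
0000100
0011000
0000000
0000000
0000000
[18] 0000000
0000000
0011000
00<0100
0000100
0011000
0000000
0000000
0000000
[19] 0000000
0000000
00^1000
0010100
0000100
0011000
0000000
0000000
0000000
[20] 0000000
0000000
0<01000
0010100
0000100
0011000
0000000
0000000
0000000
[21] 0000000
0^00000
0101000
0010100
0000100
0011000
0000000
0000000
0000000
[22] 0000000
01>0000
0101000
0010100
0000100
0011000
0000000
0000000
0000000
[23] 0000000
0110000
01v1000
0010100
0000100
0011000
0000000
0000000
0000000
[24] 0000000
0110000
0<11000
0010100
0000100
0011000
0000000
0000000
0000000
[25] 0000000
0110000
0011000
0v10100
0000100
0011000
0000000
0000000
0000000

1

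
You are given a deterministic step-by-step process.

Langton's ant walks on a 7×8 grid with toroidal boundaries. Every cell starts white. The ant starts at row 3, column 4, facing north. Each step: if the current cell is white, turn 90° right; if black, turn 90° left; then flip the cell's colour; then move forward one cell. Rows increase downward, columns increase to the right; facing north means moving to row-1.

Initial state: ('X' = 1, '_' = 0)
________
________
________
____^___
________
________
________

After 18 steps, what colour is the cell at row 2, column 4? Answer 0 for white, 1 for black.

k=0  ________
________
________
____^___
________
________
________
k=1  ________
________
________
____X>__
________
________
________
k=2  ________
________
________
____XX__
_____v__
________
________
k=3  ________
________
________
____XX__
____<X__
________
________
k=4  ________
________
________
____^X__
____XX__
________
________
k=5  ________
________
________
___<_X__
____XX__
________
________
k=6  ________
________
___^____
___X_X__
____XX__
________
________
k=7  ________
________
___X>___
___X_X__
____XX__
________
________
k=8  ________
________
___XX___
___XvX__
____XX__
________
________
k=9  ________
________
___XX___
___<XX__
____XX__
________
________
k=10  ________
________
___XX___
____XX__
___vXX__
________
________
k=11  ________
________
___XX___
____XX__
__<XXX__
________
________
k=12  ________
________
___XX___
__^_XX__
__XXXX__
________
________
k=13  ________
________
___XX___
__X>XX__
__XXXX__
________
________
k=14  ________
________
___XX___
__XXXX__
__XvXX__
________
________
k=15  ________
________
___XX___
__XXXX__
__X_>X__
________
________
k=16  ________
________
___XX___
__XX^X__
__X__X__
________
________
k=17  ________
________
___XX___
__X<_X__
__X__X__
________
________
k=18  ________
________
___XX___
__X__X__
__Xv_X__
________
________

1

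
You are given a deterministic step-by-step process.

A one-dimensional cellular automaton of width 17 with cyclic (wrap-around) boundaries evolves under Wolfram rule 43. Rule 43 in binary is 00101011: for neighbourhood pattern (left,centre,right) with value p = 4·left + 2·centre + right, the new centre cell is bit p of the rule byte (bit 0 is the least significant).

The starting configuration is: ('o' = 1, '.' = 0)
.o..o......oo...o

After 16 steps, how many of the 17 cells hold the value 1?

8

[0] .o..o......oo...o
[1] o..o..oooooo..oo.
[2] ..o..oo......oo.o
[3] .o..oo..oooooo.o.
[4] o..oo..oo.....o..
[5] ..oo..oo..oooo..o
[6] .oo..oo..oo....o.
[7] oo..oo..oo..ooo..
[8] o..oo..oo..oo...o
[9] ..oo..oo..oo..ooo
[10] .oo..oo..oo..oo..
[11] oo..oo..oo..oo..o
[12] ...oo..oo..oo..oo
[13] .ooo..oo..oo..oo.
[14] oo...oo..oo..oo..
[15] o..ooo..oo..oo..o
[16] ..oo...oo..oo..oo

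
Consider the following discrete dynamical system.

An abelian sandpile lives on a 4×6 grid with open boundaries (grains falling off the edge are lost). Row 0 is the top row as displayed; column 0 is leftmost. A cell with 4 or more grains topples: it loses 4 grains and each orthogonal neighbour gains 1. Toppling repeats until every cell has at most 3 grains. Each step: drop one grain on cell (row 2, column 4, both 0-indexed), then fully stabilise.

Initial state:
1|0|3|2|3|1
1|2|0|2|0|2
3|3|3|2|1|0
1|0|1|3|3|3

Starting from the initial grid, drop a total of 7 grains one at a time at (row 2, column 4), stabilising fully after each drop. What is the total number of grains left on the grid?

step 0: 1|0|3|2|3|1
1|2|0|2|0|2
3|3|3|2|1|0
1|0|1|3|3|3
step 1: 1|0|3|2|3|1
1|2|0|2|0|2
3|3|3|2|2|0
1|0|1|3|3|3
step 2: 1|0|3|2|3|1
1|2|0|2|0|2
3|3|3|2|3|0
1|0|1|3|3|3
step 3: 1|0|3|2|3|1
2|3|1|3|1|2
0|1|1|1|2|2
2|1|3|1|2|0
step 4: 1|0|3|2|3|1
2|3|1|3|1|2
0|1|1|1|3|2
2|1|3|1|2|0
step 5: 1|0|3|2|3|1
2|3|1|3|2|2
0|1|1|2|0|3
2|1|3|1|3|0
step 6: 1|0|3|2|3|1
2|3|1|3|2|2
0|1|1|2|1|3
2|1|3|1|3|0
step 7: 1|0|3|2|3|1
2|3|1|3|2|2
0|1|1|2|2|3
2|1|3|1|3|0

42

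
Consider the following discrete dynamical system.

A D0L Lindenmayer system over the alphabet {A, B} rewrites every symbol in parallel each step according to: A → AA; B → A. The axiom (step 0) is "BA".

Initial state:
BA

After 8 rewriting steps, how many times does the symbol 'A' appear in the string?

step 0: BA
step 1: AAA
step 2: AAAAAA
step 3: AAAAAAAAAAAA
step 4: AAAAAAAAAAAAAAAAAAAAAAAA
step 5: AAAAAAAAAAAAAAAAAAAAAAAAAAAAAAAAAAAAAAAAAAAAAAAA
step 6: AAAAAAAAAAAAAAAAAAAAAAAAAAAAAAAAAAAAAAAAAAAAAAAAAAAAAAAAAAAAAAAAAAAAAAAAAAAAAAAAAAAAAAAAAAAAAAAA
step 7: AAAAAAAAAAAAAAAAAAAAAAAAAAAAAAAAAAAAAAAAAAAAAAAAAAAAAAAAAA…AAAAAAAAAAAAAAAAAAAAAAAAAAAAAAAAAAAAAAAAAAAAAAAAAAAAAAAAAA  (len 192)
step 8: AAAAAAAAAAAAAAAAAAAAAAAAAAAAAAAAAAAAAAAAAAAAAAAAAAAAAAAAAA…AAAAAAAAAAAAAAAAAAAAAAAAAAAAAAAAAAAAAAAAAAAAAAAAAAAAAAAAAA  (len 384)

384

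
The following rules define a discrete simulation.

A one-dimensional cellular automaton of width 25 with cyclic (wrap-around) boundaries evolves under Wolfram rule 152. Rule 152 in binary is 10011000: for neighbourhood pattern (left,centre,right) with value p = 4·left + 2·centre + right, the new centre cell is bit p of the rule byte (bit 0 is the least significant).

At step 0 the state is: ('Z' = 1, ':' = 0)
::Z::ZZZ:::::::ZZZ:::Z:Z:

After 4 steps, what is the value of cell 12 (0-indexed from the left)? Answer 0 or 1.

0) ::Z::ZZZ:::::::ZZZ:::Z:Z:
1) :::Z:ZZ:Z::::::ZZ:Z:::::Z
2) Z::::Z:::Z:::::Z:::Z:::::
3) :Z::::Z:::Z:::::Z:::Z::::
4) ::Z::::Z:::Z:::::Z:::Z:::

0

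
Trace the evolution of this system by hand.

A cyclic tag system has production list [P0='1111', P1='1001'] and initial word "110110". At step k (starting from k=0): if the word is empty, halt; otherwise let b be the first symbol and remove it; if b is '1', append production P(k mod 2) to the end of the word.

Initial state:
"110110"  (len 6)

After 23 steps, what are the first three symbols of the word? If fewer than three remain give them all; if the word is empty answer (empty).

111

gen 0: "110110"  (len 6)
gen 1: "101101111"  (len 9)
gen 2: "011011111001"  (len 12)
gen 3: "11011111001"  (len 11)
gen 4: "10111110011001"  (len 14)
gen 5: "01111100110011111"  (len 17)
gen 6: "1111100110011111"  (len 16)
gen 7: "1111001100111111111"  (len 19)
gen 8: "1110011001111111111001"  (len 22)
gen 9: "1100110011111111110011111"  (len 25)
gen 10: "1001100111111111100111111001"  (len 28)
gen 11: "0011001111111111001111110011111"  (len 31)
gen 12: "011001111111111001111110011111"  (len 30)
gen 13: "11001111111111001111110011111"  (len 29)
gen 14: "10011111111110011111100111111001"  (len 32)
gen 15: "00111111111100111111001111110011111"  (len 35)
gen 16: "0111111111100111111001111110011111"  (len 34)
gen 17: "111111111100111111001111110011111"  (len 33)
gen 18: "111111111001111110011111100111111001"  (len 36)
gen 19: "111111110011111100111111001111110011111"  (len 39)
gen 20: "111111100111111001111110011111100111111001"  (len 42)
gen 21: "111111001111110011111100111111001111110011111"  (len 45)
gen 22: "111110011111100111111001111110011111100111111001"  (len 48)
gen 23: "111100111111001111110011111100111111001111110011111"  (len 51)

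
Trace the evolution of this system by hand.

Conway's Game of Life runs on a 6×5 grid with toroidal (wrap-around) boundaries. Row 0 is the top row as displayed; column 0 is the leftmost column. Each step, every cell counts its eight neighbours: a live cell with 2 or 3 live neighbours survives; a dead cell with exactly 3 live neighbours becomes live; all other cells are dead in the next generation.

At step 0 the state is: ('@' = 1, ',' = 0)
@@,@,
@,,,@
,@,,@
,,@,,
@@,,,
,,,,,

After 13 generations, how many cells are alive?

2

0) @@,@,
@,,,@
,@,,@
,,@,,
@@,,,
,,,,,
1) @@,,,
,,@@,
,@,@@
,,@,,
,@,,,
,,@,@
2) @@,,@
,,,@,
,@,,@
@@@@,
,@@@,
,,@,,
3) @@@@@
,@@@,
,@,,@
,,,,,
@,,,@
,,,,@
4) ,,,,,
,,,,,
@@,@,
,,,,@
@,,,@
,,@,,
5) ,,,,,
,,,,,
@,,,@
,@,@,
@,,@@
,,,,,
6) ,,,,,
,,,,,
@,,,@
,@@@,
@,@@@
,,,,@
7) ,,,,,
,,,,,
@@@@@
,,,,,
@,,,,
@,,,@
8) ,,,,,
@@@@@
@@@@@
,,@@,
@,,,@
@,,,@
9) ,,@,,
,,,,,
,,,,,
,,,,,
@@,,,
@,,,@
10) ,,,,,
,,,,,
,,,,,
,,,,,
@@,,@
@,,,@
11) ,,,,,
,,,,,
,,,,,
@,,,,
,@,,@
,@,,@
12) ,,,,,
,,,,,
,,,,,
@,,,,
,@,,@
,,,,,
13) ,,,,,
,,,,,
,,,,,
@,,,,
@,,,,
,,,,,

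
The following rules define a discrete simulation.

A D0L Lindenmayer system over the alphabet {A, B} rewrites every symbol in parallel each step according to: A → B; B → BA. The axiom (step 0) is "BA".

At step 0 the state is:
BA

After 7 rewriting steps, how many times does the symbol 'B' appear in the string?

34

gen 0: BA
gen 1: BAB
gen 2: BABBA
gen 3: BABBABAB
gen 4: BABBABABBABBA
gen 5: BABBABABBABBABABBABAB
gen 6: BABBABABBABBABABBABABBABBABABBABBA
gen 7: BABBABABBABBABABBABABBABBABABBABBABABBABABBABBABABBABAB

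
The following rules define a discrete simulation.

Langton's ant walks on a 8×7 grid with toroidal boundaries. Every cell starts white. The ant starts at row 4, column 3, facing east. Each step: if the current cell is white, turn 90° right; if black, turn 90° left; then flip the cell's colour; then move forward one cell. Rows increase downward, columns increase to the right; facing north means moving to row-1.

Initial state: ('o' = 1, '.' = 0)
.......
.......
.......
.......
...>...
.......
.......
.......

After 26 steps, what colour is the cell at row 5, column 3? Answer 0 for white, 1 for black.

gen 0: .......
.......
.......
.......
...>...
.......
.......
.......
gen 1: .......
.......
.......
.......
...o...
...v...
.......
.......
gen 2: .......
.......
.......
.......
...o...
..<o...
.......
.......
gen 3: .......
.......
.......
.......
..^o...
..oo...
.......
.......
gen 4: .......
.......
.......
.......
..o>...
..oo...
.......
.......
gen 5: .......
.......
.......
...^...
..o....
..oo...
.......
.......
gen 6: .......
.......
.......
...o>..
..o....
..oo...
.......
.......
gen 7: .......
.......
.......
...oo..
..o.v..
..oo...
.......
.......
gen 8: .......
.......
.......
...oo..
..o<o..
..oo...
.......
.......
gen 9: .......
.......
.......
...^o..
..ooo..
..oo...
.......
.......
gen 10: .......
.......
.......
..<.o..
..ooo..
..oo...
.......
.......
gen 11: .......
.......
..^....
..o.o..
..ooo..
..oo...
.......
.......
gen 12: .......
.......
..o>...
..o.o..
..ooo..
..oo...
.......
.......
gen 13: .......
.......
..oo...
..ovo..
..ooo..
..oo...
.......
.......
gen 14: .......
.......
..oo...
..<oo..
..ooo..
..oo...
.......
.......
gen 15: .......
.......
..oo...
...oo..
..voo..
..oo...
.......
.......
gen 16: .......
.......
..oo...
...oo..
...>o..
..oo...
.......
.......
gen 17: .......
.......
..oo...
...^o..
....o..
..oo...
.......
.......
gen 18: .......
.......
..oo...
..<.o..
....o..
..oo...
.......
.......
gen 19: .......
.......
..^o...
..o.o..
....o..
..oo...
.......
.......
gen 20: .......
.......
.<.o...
..o.o..
....o..
..oo...
.......
.......
gen 21: .......
.^.....
.o.o...
..o.o..
....o..
..oo...
.......
.......
gen 22: .......
.o>....
.o.o...
..o.o..
....o..
..oo...
.......
.......
gen 23: .......
.oo....
.ovo...
..o.o..
....o..
..oo...
.......
.......
gen 24: .......
.oo....
.<oo...
..o.o..
....o..
..oo...
.......
.......
gen 25: .......
.oo....
..oo...
.vo.o..
....o..
..oo...
.......
.......
gen 26: .......
.oo....
..oo...
<oo.o..
....o..
..oo...
.......
.......

1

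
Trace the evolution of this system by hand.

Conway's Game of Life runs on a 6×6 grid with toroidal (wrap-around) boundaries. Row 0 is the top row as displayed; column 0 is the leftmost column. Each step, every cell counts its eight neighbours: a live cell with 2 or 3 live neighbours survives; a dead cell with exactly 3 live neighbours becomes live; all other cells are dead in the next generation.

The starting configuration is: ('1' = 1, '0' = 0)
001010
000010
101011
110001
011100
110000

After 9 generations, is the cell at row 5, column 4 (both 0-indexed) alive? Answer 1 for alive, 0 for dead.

step 0: 001010
000010
101011
110001
011100
110000
step 1: 010101
010010
000110
000000
000001
100000
step 2: 011011
100001
000110
000010
000000
100011
step 3: 010100
111000
000110
000110
000010
110110
step 4: 000111
110010
010011
000001
001000
110111
step 5: 000000
011000
010010
100011
011100
110000
step 6: 101000
011000
011110
100011
001110
110000
step 7: 101000
100000
000010
100000
001110
100001
step 8: 100000
010001
000001
000011
110110
101011
step 9: 000010
000001
000001
000100
011000
001010

1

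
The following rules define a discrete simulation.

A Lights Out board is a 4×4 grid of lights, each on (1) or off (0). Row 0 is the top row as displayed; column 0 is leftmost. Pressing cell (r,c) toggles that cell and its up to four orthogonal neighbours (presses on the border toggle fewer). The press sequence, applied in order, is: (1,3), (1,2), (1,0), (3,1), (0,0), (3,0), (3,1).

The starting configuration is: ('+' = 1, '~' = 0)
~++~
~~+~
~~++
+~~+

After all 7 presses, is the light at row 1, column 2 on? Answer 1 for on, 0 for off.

1

[0] ~++~
~~+~
~~++
+~~+
[1] ~+++
~~~+
~~+~
+~~+
[2] ~+~+
~++~
~~~~
+~~+
[3] ++~+
+~+~
+~~~
+~~+
[4] ++~+
+~+~
++~~
~+++
[5] ~~~+
~~+~
++~~
~+++
[6] ~~~+
~~+~
~+~~
+~++
[7] ~~~+
~~+~
~~~~
~+~+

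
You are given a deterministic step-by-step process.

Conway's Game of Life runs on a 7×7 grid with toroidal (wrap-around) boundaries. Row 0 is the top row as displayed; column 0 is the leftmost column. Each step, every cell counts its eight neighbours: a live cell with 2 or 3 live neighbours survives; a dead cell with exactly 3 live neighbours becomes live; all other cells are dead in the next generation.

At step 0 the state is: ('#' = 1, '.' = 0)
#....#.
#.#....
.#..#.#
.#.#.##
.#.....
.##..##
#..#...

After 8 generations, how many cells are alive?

19

gen 0: #....#.
#.#....
.#..#.#
.#.#.##
.#.....
.##..##
#..#...
gen 1: #......
#....#.
.#.##.#
.#..###
.#..#..
.##...#
#.#.##.
gen 2: #...##.
##..##.
.###...
.#....#
.#.##.#
..#.#.#
#.##.#.
gen 3: #.#....
#....#.
...####
.#..##.
.#.##.#
......#
#.#....
gen 4: #......
##.#.#.
#..#...
.......
..###.#
.###.##
#.....#
gen 5: .......
###.#..
###.#.#
..#.#..
##..#.#
.#.....
..#..#.
gen 6: ..##...
..#..##
....#.#
..#.#..
####.#.
.##..##
.......
gen 7: ..##...
..#.###
....#.#
#.#.#.#
#....#.
...####
.#.#...
gen 8: .#...#.
..#.#.#
.#..#..
##.##..
##.....
#.##.##
.....#.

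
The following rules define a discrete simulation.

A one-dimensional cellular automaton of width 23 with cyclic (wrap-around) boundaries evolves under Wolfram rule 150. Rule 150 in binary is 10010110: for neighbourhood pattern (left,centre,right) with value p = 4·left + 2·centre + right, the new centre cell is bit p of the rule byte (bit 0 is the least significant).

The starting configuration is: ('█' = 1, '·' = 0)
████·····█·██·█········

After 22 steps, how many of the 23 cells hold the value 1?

gen 0: ████·····█·██·█········
gen 1: ·██·█···██····██······█
gen 2: ····██·█··█··█··█····██
gen 3: █··█···███████████··█··
gen 4: █████·█·█████████·█████
gen 5: ████··█··███████···████
gen 6: ███·█████·█████·█·█·███
gen 7: ██···███···███··█·█··██
gen 8: █·█·█·█·█·█·█·███·███·█
gen 9: ··█·█·█·█·█·█··█···█···
gen 10: ·██·█·█·█·█·█████·███··
gen 11: █···█·█·█·█··███···█·█·
gen 12: ██·██·█·█·███·█·█·██·█·
gen 13: ······█·█··█··█·█····█·
gen 14: ·····██·███████·██··███
gen 15: █···█····█████····██·█·
gen 16: ██·███··█·███·█··█···█·
gen 17: ····█·███··█··█████·██·
gen 18: ···██··█·█████·███····█
gen 19: █·█··███··███···█·█··██
gen 20: ··███·█·██·█·█·██·███·█
gen 21: ██·█··█····█·█·····█··█
gen 22: █··█████··██·██···████·

14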